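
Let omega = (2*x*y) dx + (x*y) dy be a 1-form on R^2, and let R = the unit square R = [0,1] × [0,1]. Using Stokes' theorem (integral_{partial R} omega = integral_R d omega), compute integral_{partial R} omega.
integral_(partial R) omega = -1/2

Stokes: integral_partial_R omega = integral_R d omega with d omega = (∂Q/∂x - ∂P/∂y) dx ∧ dy.
  ∂Q/∂x = y
  ∂P/∂y = 2*x
  integrand = ∂Q/∂x - ∂P/∂y = -2*x + y.
Integrating over R: integral_0^1 integral_0^1 (-2*x + y) dx dy = -1/2.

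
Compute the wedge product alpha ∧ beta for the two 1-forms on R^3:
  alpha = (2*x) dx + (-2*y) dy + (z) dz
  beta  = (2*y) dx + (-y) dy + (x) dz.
alpha ∧ beta = (2*y*(-x + 2*y)) dx ∧ dy + (2*x^2 - 2*y*z) dx ∧ dz + (y*(-2*x + z)) dy ∧ dz

Distribute the wedge, using dx_i ∧ dx_j = -dx_j ∧ dx_i and dx_i ∧ dx_i = 0. For each pair (i, j) with i < j, the coefficient of dx_i ∧ dx_j in alpha ∧ beta is (alpha_i * beta_j - alpha_j * beta_i). Collecting: alpha ∧ beta = (2*y*(-x + 2*y)) dx ∧ dy + (2*x^2 - 2*y*z) dx ∧ dz + (y*(-2*x + z)) dy ∧ dz.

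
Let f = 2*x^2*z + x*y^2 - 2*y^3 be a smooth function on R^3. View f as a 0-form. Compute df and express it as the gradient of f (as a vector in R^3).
df = (4*x*z + y^2) dx + (2*y*(x - 3*y)) dy + (2*x^2) dz; grad f = (4*x*z + y^2, 2*y*(x - 3*y), 2*x^2)

For a 0-form f, d f = (∂f/∂x) dx + (∂f/∂y) dy + (∂f/∂z) dz. The components of the vector representation are exactly the entries of grad f in Cartesian coordinates:
  ∂f/∂x = 4*x*z + y^2
  ∂f/∂y = 2*y*(x - 3*y)
  ∂f/∂z = 2*x^2.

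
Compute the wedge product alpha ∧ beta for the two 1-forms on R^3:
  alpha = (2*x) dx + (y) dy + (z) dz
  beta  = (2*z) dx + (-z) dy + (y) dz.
alpha ∧ beta = (-2*z*(x + y)) dx ∧ dy + (2*x*y - 2*z^2) dx ∧ dz + (y^2 + z^2) dy ∧ dz

Distribute the wedge, using dx_i ∧ dx_j = -dx_j ∧ dx_i and dx_i ∧ dx_i = 0. For each pair (i, j) with i < j, the coefficient of dx_i ∧ dx_j in alpha ∧ beta is (alpha_i * beta_j - alpha_j * beta_i). Collecting: alpha ∧ beta = (-2*z*(x + y)) dx ∧ dy + (2*x*y - 2*z^2) dx ∧ dz + (y^2 + z^2) dy ∧ dz.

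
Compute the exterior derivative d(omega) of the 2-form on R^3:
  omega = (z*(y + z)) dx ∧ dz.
d(omega) = (-z) dx ∧ dy ∧ dz

For a 2-form omega = sum_{i<j} g_{ij} dx_i ∧ dx_j, the exterior derivative is
  d(omega) = sum_{i<j} d(g_{ij}) ∧ dx_i ∧ dx_j = sum_{i<j, k} (∂g_{ij}/∂x_k) dx_k ∧ dx_i ∧ dx_j.
Expand each term, using dx_k ∧ dx_i ∧ dx_j = sgn(permutation) dx_{(a)} ∧ dx_{(b)} ∧ dx_{(c)} with (a < b < c) sorted:
  d(z*(y + z)) includes (∂/∂y)(z*(y + z)) dy = (z) dy, which multiplied by dx ∧ dz gives (-z) dx ∧ dy ∧ dz
Collecting like 3-forms: d(omega) = (-z) dx ∧ dy ∧ dz.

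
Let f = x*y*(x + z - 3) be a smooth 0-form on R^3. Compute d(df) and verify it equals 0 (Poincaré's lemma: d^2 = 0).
d(df) = 0

Step 1: df = sum_i (∂f/∂x_i) dx_i = (y*(2*x + z - 3)) dx + (x*(x + z - 3)) dy + (x*y) dz.
Step 2: Apply d again. Using the 1-form formula, the coefficient of dx ∧ dy in d(df) is ∂^2 f/∂x ∂y - ∂^2 f/∂y ∂x = (2*x + z - 3) - (2*x + z - 3) = 0 (equality of mixed partials for smooth f).
Similarly for dx ∧ dz and dy ∧ dz — all coefficients vanish. So d(df) = 0.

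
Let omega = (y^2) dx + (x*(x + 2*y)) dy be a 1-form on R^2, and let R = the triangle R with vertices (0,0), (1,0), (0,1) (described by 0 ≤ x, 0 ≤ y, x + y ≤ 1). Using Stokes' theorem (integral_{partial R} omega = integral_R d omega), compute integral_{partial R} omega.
integral_(partial R) omega = 1/3

Stokes: integral_partial_R omega = integral_R d omega with d omega = (∂Q/∂x - ∂P/∂y) dx ∧ dy.
  ∂Q/∂x = 2*x + 2*y
  ∂P/∂y = 2*y
  integrand = ∂Q/∂x - ∂P/∂y = 2*x.
Integrating over R: integral_0^1 integral_0^{1-x} (2*x) dy dx = 1/3.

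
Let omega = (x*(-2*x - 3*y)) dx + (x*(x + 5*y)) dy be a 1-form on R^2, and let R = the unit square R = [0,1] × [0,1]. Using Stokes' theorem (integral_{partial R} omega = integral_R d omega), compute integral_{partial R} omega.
integral_(partial R) omega = 5

Stokes: integral_partial_R omega = integral_R d omega with d omega = (∂Q/∂x - ∂P/∂y) dx ∧ dy.
  ∂Q/∂x = 2*x + 5*y
  ∂P/∂y = -3*x
  integrand = ∂Q/∂x - ∂P/∂y = 5*x + 5*y.
Integrating over R: integral_0^1 integral_0^1 (5*x + 5*y) dx dy = 5.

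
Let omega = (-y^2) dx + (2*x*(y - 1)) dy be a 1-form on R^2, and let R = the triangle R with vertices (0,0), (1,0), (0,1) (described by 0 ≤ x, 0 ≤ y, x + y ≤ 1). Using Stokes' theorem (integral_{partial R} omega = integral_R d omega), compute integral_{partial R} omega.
integral_(partial R) omega = -1/3

Stokes: integral_partial_R omega = integral_R d omega with d omega = (∂Q/∂x - ∂P/∂y) dx ∧ dy.
  ∂Q/∂x = 2*y - 2
  ∂P/∂y = -2*y
  integrand = ∂Q/∂x - ∂P/∂y = 4*y - 2.
Integrating over R: integral_0^1 integral_0^{1-x} (4*y - 2) dy dx = -1/3.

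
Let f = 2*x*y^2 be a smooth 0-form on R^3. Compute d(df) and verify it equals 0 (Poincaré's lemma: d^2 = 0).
d(df) = 0

Step 1: df = sum_i (∂f/∂x_i) dx_i = (2*y^2) dx + (4*x*y) dy + (0) dz.
Step 2: Apply d again. Using the 1-form formula, the coefficient of dx ∧ dy in d(df) is ∂^2 f/∂x ∂y - ∂^2 f/∂y ∂x = (4*y) - (4*y) = 0 (equality of mixed partials for smooth f).
Similarly for dx ∧ dz and dy ∧ dz — all coefficients vanish. So d(df) = 0.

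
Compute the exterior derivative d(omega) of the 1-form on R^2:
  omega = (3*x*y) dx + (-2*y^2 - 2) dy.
d(omega) = (-3*x) dx ∧ dy

For a 1-form omega = sum_i f_i dx_i, the exterior derivative is
  d(omega) = sum_{i < j} (∂f_j/∂x_i - ∂f_i/∂x_j) dx_i ∧ dx_j.
  coefficient of dx ∧ dy: ∂f_2/∂x - ∂f_1/∂y = ∂(-2*y^2 - 2)/∂x - ∂(3*x*y)/∂y = -3*x
Assembling: d(omega) = (-3*x) dx ∧ dy.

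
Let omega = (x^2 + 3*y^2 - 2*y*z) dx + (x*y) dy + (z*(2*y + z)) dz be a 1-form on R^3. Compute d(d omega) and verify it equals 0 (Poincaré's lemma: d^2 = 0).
d(d omega) = 0

Step 1: d omega = sum_{i<j} (∂f_j/∂x_i - ∂f_i/∂x_j) dx_i ∧ dx_j:
  coeff of dx ∧ dy: -5*y + 2*z
  coeff of dx ∧ dz: 2*y
  coeff of dy ∧ dz: 2*z
Step 2: Apply d again to each 2-form coefficient. The only possible 3-form in R^3 is dx ∧ dy ∧ dz, with coefficient
  ∂(coeff of dy∧dz)/∂x - ∂(coeff of dx∧dz)/∂y + ∂(coeff of dx∧dy)/∂z
  = ∂/∂x (2*z) - ∂/∂y (2*y) + ∂/∂z (-5*y + 2*z).
Each of these terms simplifies to sums of mixed partials that cancel in pairs. The result is 0 (by equality of mixed partials for smooth functions — Schwarz / Clairaut).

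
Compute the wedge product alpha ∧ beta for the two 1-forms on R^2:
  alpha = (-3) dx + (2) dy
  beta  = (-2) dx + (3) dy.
alpha ∧ beta = (-5) dx ∧ dy

Distribute the wedge, using dx_i ∧ dx_j = -dx_j ∧ dx_i and dx_i ∧ dx_i = 0. For each pair (i, j) with i < j, the coefficient of dx_i ∧ dx_j in alpha ∧ beta is (alpha_i * beta_j - alpha_j * beta_i). Collecting: alpha ∧ beta = (-5) dx ∧ dy.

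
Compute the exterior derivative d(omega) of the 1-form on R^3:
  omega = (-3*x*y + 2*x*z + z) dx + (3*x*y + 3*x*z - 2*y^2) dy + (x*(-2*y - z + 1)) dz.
d(omega) = (3*x + 3*y + 3*z) dx ∧ dy + (-2*x - 2*y - z) dx ∧ dz + (-5*x) dy ∧ dz

For a 1-form omega = sum_i f_i dx_i, the exterior derivative is
  d(omega) = sum_{i < j} (∂f_j/∂x_i - ∂f_i/∂x_j) dx_i ∧ dx_j.
  coefficient of dx ∧ dy: ∂f_2/∂x - ∂f_1/∂y = ∂(3*x*y + 3*x*z - 2*y^2)/∂x - ∂(-3*x*y + 2*x*z + z)/∂y = 3*x + 3*y + 3*z
  coefficient of dx ∧ dz: ∂f_3/∂x - ∂f_1/∂z = ∂(x*(-2*y - z + 1))/∂x - ∂(-3*x*y + 2*x*z + z)/∂z = -2*x - 2*y - z
  coefficient of dy ∧ dz: ∂f_3/∂y - ∂f_2/∂z = ∂(x*(-2*y - z + 1))/∂y - ∂(3*x*y + 3*x*z - 2*y^2)/∂z = -5*x
Assembling: d(omega) = (3*x + 3*y + 3*z) dx ∧ dy + (-2*x - 2*y - z) dx ∧ dz + (-5*x) dy ∧ dz.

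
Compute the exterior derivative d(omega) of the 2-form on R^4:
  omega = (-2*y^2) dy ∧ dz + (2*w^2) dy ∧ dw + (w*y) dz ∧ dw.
d(omega) = (w) dy ∧ dz ∧ dw

For a 2-form omega = sum_{i<j} g_{ij} dx_i ∧ dx_j, the exterior derivative is
  d(omega) = sum_{i<j} d(g_{ij}) ∧ dx_i ∧ dx_j = sum_{i<j, k} (∂g_{ij}/∂x_k) dx_k ∧ dx_i ∧ dx_j.
Expand each term, using dx_k ∧ dx_i ∧ dx_j = sgn(permutation) dx_{(a)} ∧ dx_{(b)} ∧ dx_{(c)} with (a < b < c) sorted:
  d(w*y) includes (∂/∂y)(w*y) dy = (w) dy, which multiplied by dz ∧ dw gives (w) dy ∧ dz ∧ dw
Collecting like 3-forms: d(omega) = (w) dy ∧ dz ∧ dw.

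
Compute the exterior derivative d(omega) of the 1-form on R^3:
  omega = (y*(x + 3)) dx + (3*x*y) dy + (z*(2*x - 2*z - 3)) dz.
d(omega) = (-x + 3*y - 3) dx ∧ dy + (2*z) dx ∧ dz

For a 1-form omega = sum_i f_i dx_i, the exterior derivative is
  d(omega) = sum_{i < j} (∂f_j/∂x_i - ∂f_i/∂x_j) dx_i ∧ dx_j.
  coefficient of dx ∧ dy: ∂f_2/∂x - ∂f_1/∂y = ∂(3*x*y)/∂x - ∂(y*(x + 3))/∂y = -x + 3*y - 3
  coefficient of dx ∧ dz: ∂f_3/∂x - ∂f_1/∂z = ∂(z*(2*x - 2*z - 3))/∂x - ∂(y*(x + 3))/∂z = 2*z
Assembling: d(omega) = (-x + 3*y - 3) dx ∧ dy + (2*z) dx ∧ dz.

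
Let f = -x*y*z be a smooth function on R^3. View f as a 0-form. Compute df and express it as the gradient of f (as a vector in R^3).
df = (-y*z) dx + (-x*z) dy + (-x*y) dz; grad f = (-y*z, -x*z, -x*y)

For a 0-form f, d f = (∂f/∂x) dx + (∂f/∂y) dy + (∂f/∂z) dz. The components of the vector representation are exactly the entries of grad f in Cartesian coordinates:
  ∂f/∂x = -y*z
  ∂f/∂y = -x*z
  ∂f/∂z = -x*y.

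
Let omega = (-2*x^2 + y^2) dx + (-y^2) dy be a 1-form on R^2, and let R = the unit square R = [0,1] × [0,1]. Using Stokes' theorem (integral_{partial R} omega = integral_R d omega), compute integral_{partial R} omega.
integral_(partial R) omega = -1

Stokes: integral_partial_R omega = integral_R d omega with d omega = (∂Q/∂x - ∂P/∂y) dx ∧ dy.
  ∂Q/∂x = 0
  ∂P/∂y = 2*y
  integrand = ∂Q/∂x - ∂P/∂y = -2*y.
Integrating over R: integral_0^1 integral_0^1 (-2*y) dx dy = -1.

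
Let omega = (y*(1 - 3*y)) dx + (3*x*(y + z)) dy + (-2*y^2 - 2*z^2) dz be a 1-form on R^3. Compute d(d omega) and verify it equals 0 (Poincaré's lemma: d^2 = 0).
d(d omega) = 0

Step 1: d omega = sum_{i<j} (∂f_j/∂x_i - ∂f_i/∂x_j) dx_i ∧ dx_j:
  coeff of dx ∧ dy: 9*y + 3*z - 1
  coeff of dx ∧ dz: 0
  coeff of dy ∧ dz: -3*x - 4*y
Step 2: Apply d again to each 2-form coefficient. The only possible 3-form in R^3 is dx ∧ dy ∧ dz, with coefficient
  ∂(coeff of dy∧dz)/∂x - ∂(coeff of dx∧dz)/∂y + ∂(coeff of dx∧dy)/∂z
  = ∂/∂x (-3*x - 4*y) - ∂/∂y (0) + ∂/∂z (9*y + 3*z - 1).
Each of these terms simplifies to sums of mixed partials that cancel in pairs. The result is 0 (by equality of mixed partials for smooth functions — Schwarz / Clairaut).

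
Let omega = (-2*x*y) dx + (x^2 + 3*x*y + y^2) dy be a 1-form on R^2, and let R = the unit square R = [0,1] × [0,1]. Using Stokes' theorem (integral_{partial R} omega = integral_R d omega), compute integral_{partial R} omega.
integral_(partial R) omega = 7/2

Stokes: integral_partial_R omega = integral_R d omega with d omega = (∂Q/∂x - ∂P/∂y) dx ∧ dy.
  ∂Q/∂x = 2*x + 3*y
  ∂P/∂y = -2*x
  integrand = ∂Q/∂x - ∂P/∂y = 4*x + 3*y.
Integrating over R: integral_0^1 integral_0^1 (4*x + 3*y) dx dy = 7/2.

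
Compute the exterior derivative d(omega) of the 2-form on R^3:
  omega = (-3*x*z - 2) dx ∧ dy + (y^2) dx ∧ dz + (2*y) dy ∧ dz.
d(omega) = (-3*x - 2*y) dx ∧ dy ∧ dz

For a 2-form omega = sum_{i<j} g_{ij} dx_i ∧ dx_j, the exterior derivative is
  d(omega) = sum_{i<j} d(g_{ij}) ∧ dx_i ∧ dx_j = sum_{i<j, k} (∂g_{ij}/∂x_k) dx_k ∧ dx_i ∧ dx_j.
Expand each term, using dx_k ∧ dx_i ∧ dx_j = sgn(permutation) dx_{(a)} ∧ dx_{(b)} ∧ dx_{(c)} with (a < b < c) sorted:
  d(-3*x*z - 2) includes (∂/∂z)(-3*x*z - 2) dz = (-3*x) dz, which multiplied by dx ∧ dy gives (-3*x) dx ∧ dy ∧ dz
  d(y^2) includes (∂/∂y)(y^2) dy = (2*y) dy, which multiplied by dx ∧ dz gives (-2*y) dx ∧ dy ∧ dz
Collecting like 3-forms: d(omega) = (-3*x - 2*y) dx ∧ dy ∧ dz.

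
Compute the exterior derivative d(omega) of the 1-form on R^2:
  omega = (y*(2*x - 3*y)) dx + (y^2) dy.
d(omega) = (-2*x + 6*y) dx ∧ dy

For a 1-form omega = sum_i f_i dx_i, the exterior derivative is
  d(omega) = sum_{i < j} (∂f_j/∂x_i - ∂f_i/∂x_j) dx_i ∧ dx_j.
  coefficient of dx ∧ dy: ∂f_2/∂x - ∂f_1/∂y = ∂(y^2)/∂x - ∂(y*(2*x - 3*y))/∂y = -2*x + 6*y
Assembling: d(omega) = (-2*x + 6*y) dx ∧ dy.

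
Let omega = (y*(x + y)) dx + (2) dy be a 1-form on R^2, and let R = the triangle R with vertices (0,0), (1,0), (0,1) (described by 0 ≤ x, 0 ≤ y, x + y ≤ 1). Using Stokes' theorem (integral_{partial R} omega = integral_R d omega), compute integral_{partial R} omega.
integral_(partial R) omega = -1/2

Stokes: integral_partial_R omega = integral_R d omega with d omega = (∂Q/∂x - ∂P/∂y) dx ∧ dy.
  ∂Q/∂x = 0
  ∂P/∂y = x + 2*y
  integrand = ∂Q/∂x - ∂P/∂y = -x - 2*y.
Integrating over R: integral_0^1 integral_0^{1-x} (-x - 2*y) dy dx = -1/2.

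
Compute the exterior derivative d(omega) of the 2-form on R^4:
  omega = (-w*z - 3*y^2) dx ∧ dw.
d(omega) = (6*y) dx ∧ dy ∧ dw + (w) dx ∧ dz ∧ dw

For a 2-form omega = sum_{i<j} g_{ij} dx_i ∧ dx_j, the exterior derivative is
  d(omega) = sum_{i<j} d(g_{ij}) ∧ dx_i ∧ dx_j = sum_{i<j, k} (∂g_{ij}/∂x_k) dx_k ∧ dx_i ∧ dx_j.
Expand each term, using dx_k ∧ dx_i ∧ dx_j = sgn(permutation) dx_{(a)} ∧ dx_{(b)} ∧ dx_{(c)} with (a < b < c) sorted:
  d(-w*z - 3*y^2) includes (∂/∂y)(-w*z - 3*y^2) dy = (-6*y) dy, which multiplied by dx ∧ dw gives (6*y) dx ∧ dy ∧ dw
  d(-w*z - 3*y^2) includes (∂/∂z)(-w*z - 3*y^2) dz = (-w) dz, which multiplied by dx ∧ dw gives (w) dx ∧ dz ∧ dw
Collecting like 3-forms: d(omega) = (6*y) dx ∧ dy ∧ dw + (w) dx ∧ dz ∧ dw.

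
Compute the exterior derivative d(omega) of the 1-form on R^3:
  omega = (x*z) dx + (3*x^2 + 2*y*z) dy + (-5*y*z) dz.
d(omega) = (6*x) dx ∧ dy + (-x) dx ∧ dz + (-2*y - 5*z) dy ∧ dz

For a 1-form omega = sum_i f_i dx_i, the exterior derivative is
  d(omega) = sum_{i < j} (∂f_j/∂x_i - ∂f_i/∂x_j) dx_i ∧ dx_j.
  coefficient of dx ∧ dy: ∂f_2/∂x - ∂f_1/∂y = ∂(3*x^2 + 2*y*z)/∂x - ∂(x*z)/∂y = 6*x
  coefficient of dx ∧ dz: ∂f_3/∂x - ∂f_1/∂z = ∂(-5*y*z)/∂x - ∂(x*z)/∂z = -x
  coefficient of dy ∧ dz: ∂f_3/∂y - ∂f_2/∂z = ∂(-5*y*z)/∂y - ∂(3*x^2 + 2*y*z)/∂z = -2*y - 5*z
Assembling: d(omega) = (6*x) dx ∧ dy + (-x) dx ∧ dz + (-2*y - 5*z) dy ∧ dz.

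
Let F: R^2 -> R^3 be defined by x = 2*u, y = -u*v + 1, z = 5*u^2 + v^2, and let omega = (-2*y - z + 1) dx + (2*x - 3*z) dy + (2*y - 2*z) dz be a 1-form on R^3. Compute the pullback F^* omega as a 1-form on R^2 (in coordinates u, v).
F^* omega = (-100*u^3 - 5*u^2*v - 10*u^2 - 20*u*v^2 + 20*u + 3*v^3 - 2*v^2 - 2) du + (15*u^3 - 20*u^2*v - 4*u^2 - u*v^2 - 4*v^3 + 4*v) dv

Using F^*(f dg) = (f ∘ F) d(g ∘ F), substitute each coordinate x_i by F_i(u, v) in f_i, and replace dx_i by d F_i = (∂F_i/∂u) du + (∂F_i/∂v) dv.
  For the x component: f_1(F) = -5*u^2 + 2*u*v - v^2 - 1; d F_1 = (2) du + (0) dv
  For the y component: f_2(F) = -15*u^2 + 4*u - 3*v^2; d F_2 = (-v) du + (-u) dv
  For the z component: f_3(F) = -10*u^2 - 2*u*v - 2*v^2 + 2; d F_3 = (10*u) du + (2*v) dv
Combining and collecting du, dv coefficients:
  coeff of du: -100*u^3 - 5*u^2*v - 10*u^2 - 20*u*v^2 + 20*u + 3*v^3 - 2*v^2 - 2
  coeff of dv: 15*u^3 - 20*u^2*v - 4*u^2 - u*v^2 - 4*v^3 + 4*v
F^* omega = (-100*u^3 - 5*u^2*v - 10*u^2 - 20*u*v^2 + 20*u + 3*v^3 - 2*v^2 - 2) du + (15*u^3 - 20*u^2*v - 4*u^2 - u*v^2 - 4*v^3 + 4*v) dv.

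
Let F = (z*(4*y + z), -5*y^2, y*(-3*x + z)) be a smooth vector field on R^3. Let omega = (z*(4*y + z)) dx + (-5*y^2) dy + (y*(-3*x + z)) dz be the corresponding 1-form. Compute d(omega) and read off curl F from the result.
d(omega) = (-3*x + z) dy ∧ dz + (7*y + 2*z) dz ∧ dx + (-4*z) dx ∧ dy; curl F = (-3*x + z, 7*y + 2*z, -4*z)

d omega = sum_{i<j} (∂f_j/∂x_i - ∂f_i/∂x_j) dx_i ∧ dx_j. Under the identification (dy ∧ dz, dz ∧ dx, dx ∧ dy) ↔ (e_x, e_y, e_z), the coefficients are exactly the components of curl F. Compute:
  ∂R/∂y - ∂Q/∂z = (-3*x + z) - (0) = -3*x + z
  ∂P/∂z - ∂R/∂x = (4*y + 2*z) - (-3*y) = 7*y + 2*z
  ∂Q/∂x - ∂P/∂y = (0) - (4*z) = -4*z.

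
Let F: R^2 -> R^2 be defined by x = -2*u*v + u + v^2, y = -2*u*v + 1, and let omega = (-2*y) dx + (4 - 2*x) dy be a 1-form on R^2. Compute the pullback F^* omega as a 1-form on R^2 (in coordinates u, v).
F^* omega = (-16*u*v^2 + 8*u*v + 4*v^3 - 4*v - 2) du + (-16*u^2*v + 4*u^2 + 12*u*v^2 - 4*u - 4*v) dv

Using F^*(f dg) = (f ∘ F) d(g ∘ F), substitute each coordinate x_i by F_i(u, v) in f_i, and replace dx_i by d F_i = (∂F_i/∂u) du + (∂F_i/∂v) dv.
  For the x component: f_1(F) = 4*u*v - 2; d F_1 = (1 - 2*v) du + (-2*u + 2*v) dv
  For the y component: f_2(F) = 4*u*v - 2*u - 2*v^2 + 4; d F_2 = (-2*v) du + (-2*u) dv
Combining and collecting du, dv coefficients:
  coeff of du: -16*u*v^2 + 8*u*v + 4*v^3 - 4*v - 2
  coeff of dv: -16*u^2*v + 4*u^2 + 12*u*v^2 - 4*u - 4*v
F^* omega = (-16*u*v^2 + 8*u*v + 4*v^3 - 4*v - 2) du + (-16*u^2*v + 4*u^2 + 12*u*v^2 - 4*u - 4*v) dv.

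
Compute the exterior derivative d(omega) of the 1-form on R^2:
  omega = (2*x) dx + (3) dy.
d(omega) = 0

For a 1-form omega = sum_i f_i dx_i, the exterior derivative is
  d(omega) = sum_{i < j} (∂f_j/∂x_i - ∂f_i/∂x_j) dx_i ∧ dx_j.

Assembling: d(omega) = 0.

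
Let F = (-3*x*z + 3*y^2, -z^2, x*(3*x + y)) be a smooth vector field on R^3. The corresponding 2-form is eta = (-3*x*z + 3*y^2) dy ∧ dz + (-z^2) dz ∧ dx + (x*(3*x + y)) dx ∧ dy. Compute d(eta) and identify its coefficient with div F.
d(eta) = (-3*z) dx ∧ dy ∧ dz; div F = -3*z

For a 2-form in R^3 of the form above, applying d gives a 3-form with coefficient ∂P/∂x + ∂Q/∂y + ∂R/∂z:
  ∂P/∂x = -3*z
  ∂Q/∂y = 0
  ∂R/∂z = 0
Sum = -3*z, which is exactly div F.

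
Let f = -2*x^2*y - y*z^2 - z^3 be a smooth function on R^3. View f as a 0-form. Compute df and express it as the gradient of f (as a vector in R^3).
df = (-4*x*y) dx + (-2*x^2 - z^2) dy + (z*(-2*y - 3*z)) dz; grad f = (-4*x*y, -2*x^2 - z^2, z*(-2*y - 3*z))

For a 0-form f, d f = (∂f/∂x) dx + (∂f/∂y) dy + (∂f/∂z) dz. The components of the vector representation are exactly the entries of grad f in Cartesian coordinates:
  ∂f/∂x = -4*x*y
  ∂f/∂y = -2*x^2 - z^2
  ∂f/∂z = z*(-2*y - 3*z).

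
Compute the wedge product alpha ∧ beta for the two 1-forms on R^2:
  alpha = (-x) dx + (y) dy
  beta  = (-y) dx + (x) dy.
alpha ∧ beta = (-x^2 + y^2) dx ∧ dy

Distribute the wedge, using dx_i ∧ dx_j = -dx_j ∧ dx_i and dx_i ∧ dx_i = 0. For each pair (i, j) with i < j, the coefficient of dx_i ∧ dx_j in alpha ∧ beta is (alpha_i * beta_j - alpha_j * beta_i). Collecting: alpha ∧ beta = (-x^2 + y^2) dx ∧ dy.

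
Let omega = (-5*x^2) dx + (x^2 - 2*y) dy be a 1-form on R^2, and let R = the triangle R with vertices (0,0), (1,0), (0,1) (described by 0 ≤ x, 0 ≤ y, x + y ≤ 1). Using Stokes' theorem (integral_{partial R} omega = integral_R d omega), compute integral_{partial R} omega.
integral_(partial R) omega = 1/3

Stokes: integral_partial_R omega = integral_R d omega with d omega = (∂Q/∂x - ∂P/∂y) dx ∧ dy.
  ∂Q/∂x = 2*x
  ∂P/∂y = 0
  integrand = ∂Q/∂x - ∂P/∂y = 2*x.
Integrating over R: integral_0^1 integral_0^{1-x} (2*x) dy dx = 1/3.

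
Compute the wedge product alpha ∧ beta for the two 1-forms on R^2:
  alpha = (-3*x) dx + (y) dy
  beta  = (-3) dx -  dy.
alpha ∧ beta = (3*x + 3*y) dx ∧ dy

Distribute the wedge, using dx_i ∧ dx_j = -dx_j ∧ dx_i and dx_i ∧ dx_i = 0. For each pair (i, j) with i < j, the coefficient of dx_i ∧ dx_j in alpha ∧ beta is (alpha_i * beta_j - alpha_j * beta_i). Collecting: alpha ∧ beta = (3*x + 3*y) dx ∧ dy.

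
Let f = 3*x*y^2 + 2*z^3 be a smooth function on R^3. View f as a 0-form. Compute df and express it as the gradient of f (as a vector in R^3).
df = (3*y^2) dx + (6*x*y) dy + (6*z^2) dz; grad f = (3*y^2, 6*x*y, 6*z^2)

For a 0-form f, d f = (∂f/∂x) dx + (∂f/∂y) dy + (∂f/∂z) dz. The components of the vector representation are exactly the entries of grad f in Cartesian coordinates:
  ∂f/∂x = 3*y^2
  ∂f/∂y = 6*x*y
  ∂f/∂z = 6*z^2.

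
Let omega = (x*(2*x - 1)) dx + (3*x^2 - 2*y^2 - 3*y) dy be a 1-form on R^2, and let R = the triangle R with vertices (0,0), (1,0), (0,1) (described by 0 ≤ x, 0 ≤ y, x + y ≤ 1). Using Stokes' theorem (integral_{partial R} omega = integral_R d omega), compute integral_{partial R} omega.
integral_(partial R) omega = 1

Stokes: integral_partial_R omega = integral_R d omega with d omega = (∂Q/∂x - ∂P/∂y) dx ∧ dy.
  ∂Q/∂x = 6*x
  ∂P/∂y = 0
  integrand = ∂Q/∂x - ∂P/∂y = 6*x.
Integrating over R: integral_0^1 integral_0^{1-x} (6*x) dy dx = 1.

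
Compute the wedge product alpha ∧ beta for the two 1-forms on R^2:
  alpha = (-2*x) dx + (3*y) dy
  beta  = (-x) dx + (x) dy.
alpha ∧ beta = (x*(-2*x + 3*y)) dx ∧ dy

Distribute the wedge, using dx_i ∧ dx_j = -dx_j ∧ dx_i and dx_i ∧ dx_i = 0. For each pair (i, j) with i < j, the coefficient of dx_i ∧ dx_j in alpha ∧ beta is (alpha_i * beta_j - alpha_j * beta_i). Collecting: alpha ∧ beta = (x*(-2*x + 3*y)) dx ∧ dy.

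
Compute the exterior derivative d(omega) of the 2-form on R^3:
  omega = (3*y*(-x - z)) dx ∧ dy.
d(omega) = (-3*y) dx ∧ dy ∧ dz

For a 2-form omega = sum_{i<j} g_{ij} dx_i ∧ dx_j, the exterior derivative is
  d(omega) = sum_{i<j} d(g_{ij}) ∧ dx_i ∧ dx_j = sum_{i<j, k} (∂g_{ij}/∂x_k) dx_k ∧ dx_i ∧ dx_j.
Expand each term, using dx_k ∧ dx_i ∧ dx_j = sgn(permutation) dx_{(a)} ∧ dx_{(b)} ∧ dx_{(c)} with (a < b < c) sorted:
  d(3*y*(-x - z)) includes (∂/∂z)(3*y*(-x - z)) dz = (-3*y) dz, which multiplied by dx ∧ dy gives (-3*y) dx ∧ dy ∧ dz
Collecting like 3-forms: d(omega) = (-3*y) dx ∧ dy ∧ dz.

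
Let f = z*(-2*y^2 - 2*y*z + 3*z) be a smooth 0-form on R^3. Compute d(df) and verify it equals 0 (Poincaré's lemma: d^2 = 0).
d(df) = 0

Step 1: df = sum_i (∂f/∂x_i) dx_i = (0) dx + (2*z*(-2*y - z)) dy + (-2*y^2 - 4*y*z + 6*z) dz.
Step 2: Apply d again. Using the 1-form formula, the coefficient of dx ∧ dy in d(df) is ∂^2 f/∂x ∂y - ∂^2 f/∂y ∂x = (0) - (0) = 0 (equality of mixed partials for smooth f).
Similarly for dx ∧ dz and dy ∧ dz — all coefficients vanish. So d(df) = 0.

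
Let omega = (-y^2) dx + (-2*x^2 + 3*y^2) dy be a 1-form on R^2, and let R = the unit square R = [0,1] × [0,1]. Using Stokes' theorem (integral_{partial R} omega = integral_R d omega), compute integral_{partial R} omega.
integral_(partial R) omega = -1

Stokes: integral_partial_R omega = integral_R d omega with d omega = (∂Q/∂x - ∂P/∂y) dx ∧ dy.
  ∂Q/∂x = -4*x
  ∂P/∂y = -2*y
  integrand = ∂Q/∂x - ∂P/∂y = -4*x + 2*y.
Integrating over R: integral_0^1 integral_0^1 (-4*x + 2*y) dx dy = -1.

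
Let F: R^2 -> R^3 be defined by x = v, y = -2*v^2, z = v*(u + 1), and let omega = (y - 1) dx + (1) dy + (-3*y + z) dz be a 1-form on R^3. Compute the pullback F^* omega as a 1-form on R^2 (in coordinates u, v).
F^* omega = (v^2*(u + 6*v + 1)) du + (u^2*v + 6*u*v^2 + 2*u*v + 4*v^2 - 3*v - 1) dv

Using F^*(f dg) = (f ∘ F) d(g ∘ F), substitute each coordinate x_i by F_i(u, v) in f_i, and replace dx_i by d F_i = (∂F_i/∂u) du + (∂F_i/∂v) dv.
  For the x component: f_1(F) = -2*v^2 - 1; d F_1 = (0) du + (1) dv
  For the y component: f_2(F) = 1; d F_2 = (0) du + (-4*v) dv
  For the z component: f_3(F) = v*(u + 6*v + 1); d F_3 = (v) du + (u + 1) dv
Combining and collecting du, dv coefficients:
  coeff of du: v^2*(u + 6*v + 1)
  coeff of dv: u^2*v + 6*u*v^2 + 2*u*v + 4*v^2 - 3*v - 1
F^* omega = (v^2*(u + 6*v + 1)) du + (u^2*v + 6*u*v^2 + 2*u*v + 4*v^2 - 3*v - 1) dv.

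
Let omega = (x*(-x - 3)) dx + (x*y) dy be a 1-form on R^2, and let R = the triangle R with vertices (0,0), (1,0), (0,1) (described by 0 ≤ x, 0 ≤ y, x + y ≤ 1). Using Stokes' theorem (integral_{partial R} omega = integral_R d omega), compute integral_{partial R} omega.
integral_(partial R) omega = 1/6

Stokes: integral_partial_R omega = integral_R d omega with d omega = (∂Q/∂x - ∂P/∂y) dx ∧ dy.
  ∂Q/∂x = y
  ∂P/∂y = 0
  integrand = ∂Q/∂x - ∂P/∂y = y.
Integrating over R: integral_0^1 integral_0^{1-x} (y) dy dx = 1/6.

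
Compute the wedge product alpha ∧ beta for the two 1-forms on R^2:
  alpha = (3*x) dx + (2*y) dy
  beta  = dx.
alpha ∧ beta = (-2*y) dx ∧ dy

Distribute the wedge, using dx_i ∧ dx_j = -dx_j ∧ dx_i and dx_i ∧ dx_i = 0. For each pair (i, j) with i < j, the coefficient of dx_i ∧ dx_j in alpha ∧ beta is (alpha_i * beta_j - alpha_j * beta_i). Collecting: alpha ∧ beta = (-2*y) dx ∧ dy.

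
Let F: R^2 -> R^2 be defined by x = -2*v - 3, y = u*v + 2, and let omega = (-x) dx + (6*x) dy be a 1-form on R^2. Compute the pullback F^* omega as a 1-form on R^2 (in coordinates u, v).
F^* omega = (6*v*(-2*v - 3)) du + (-12*u*v - 18*u - 4*v - 6) dv

Using F^*(f dg) = (f ∘ F) d(g ∘ F), substitute each coordinate x_i by F_i(u, v) in f_i, and replace dx_i by d F_i = (∂F_i/∂u) du + (∂F_i/∂v) dv.
  For the x component: f_1(F) = 2*v + 3; d F_1 = (0) du + (-2) dv
  For the y component: f_2(F) = -12*v - 18; d F_2 = (v) du + (u) dv
Combining and collecting du, dv coefficients:
  coeff of du: 6*v*(-2*v - 3)
  coeff of dv: -12*u*v - 18*u - 4*v - 6
F^* omega = (6*v*(-2*v - 3)) du + (-12*u*v - 18*u - 4*v - 6) dv.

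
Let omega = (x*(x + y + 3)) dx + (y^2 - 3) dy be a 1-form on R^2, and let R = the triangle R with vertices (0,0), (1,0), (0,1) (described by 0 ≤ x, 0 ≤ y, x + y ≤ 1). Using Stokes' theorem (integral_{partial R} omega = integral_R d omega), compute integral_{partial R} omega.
integral_(partial R) omega = -1/6

Stokes: integral_partial_R omega = integral_R d omega with d omega = (∂Q/∂x - ∂P/∂y) dx ∧ dy.
  ∂Q/∂x = 0
  ∂P/∂y = x
  integrand = ∂Q/∂x - ∂P/∂y = -x.
Integrating over R: integral_0^1 integral_0^{1-x} (-x) dy dx = -1/6.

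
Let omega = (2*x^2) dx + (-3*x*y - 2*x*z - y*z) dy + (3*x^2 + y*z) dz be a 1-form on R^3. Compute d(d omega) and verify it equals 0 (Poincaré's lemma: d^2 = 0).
d(d omega) = 0

Step 1: d omega = sum_{i<j} (∂f_j/∂x_i - ∂f_i/∂x_j) dx_i ∧ dx_j:
  coeff of dx ∧ dy: -3*y - 2*z
  coeff of dx ∧ dz: 6*x
  coeff of dy ∧ dz: 2*x + y + z
Step 2: Apply d again to each 2-form coefficient. The only possible 3-form in R^3 is dx ∧ dy ∧ dz, with coefficient
  ∂(coeff of dy∧dz)/∂x - ∂(coeff of dx∧dz)/∂y + ∂(coeff of dx∧dy)/∂z
  = ∂/∂x (2*x + y + z) - ∂/∂y (6*x) + ∂/∂z (-3*y - 2*z).
Each of these terms simplifies to sums of mixed partials that cancel in pairs. The result is 0 (by equality of mixed partials for smooth functions — Schwarz / Clairaut).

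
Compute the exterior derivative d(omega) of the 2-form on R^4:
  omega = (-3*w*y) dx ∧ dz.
d(omega) = (3*w) dx ∧ dy ∧ dz + (-3*y) dx ∧ dz ∧ dw

For a 2-form omega = sum_{i<j} g_{ij} dx_i ∧ dx_j, the exterior derivative is
  d(omega) = sum_{i<j} d(g_{ij}) ∧ dx_i ∧ dx_j = sum_{i<j, k} (∂g_{ij}/∂x_k) dx_k ∧ dx_i ∧ dx_j.
Expand each term, using dx_k ∧ dx_i ∧ dx_j = sgn(permutation) dx_{(a)} ∧ dx_{(b)} ∧ dx_{(c)} with (a < b < c) sorted:
  d(-3*w*y) includes (∂/∂y)(-3*w*y) dy = (-3*w) dy, which multiplied by dx ∧ dz gives (3*w) dx ∧ dy ∧ dz
  d(-3*w*y) includes (∂/∂w)(-3*w*y) dw = (-3*y) dw, which multiplied by dx ∧ dz gives (-3*y) dx ∧ dz ∧ dw
Collecting like 3-forms: d(omega) = (3*w) dx ∧ dy ∧ dz + (-3*y) dx ∧ dz ∧ dw.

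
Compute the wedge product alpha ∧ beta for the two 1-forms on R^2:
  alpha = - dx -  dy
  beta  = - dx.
alpha ∧ beta = (-1) dx ∧ dy

Distribute the wedge, using dx_i ∧ dx_j = -dx_j ∧ dx_i and dx_i ∧ dx_i = 0. For each pair (i, j) with i < j, the coefficient of dx_i ∧ dx_j in alpha ∧ beta is (alpha_i * beta_j - alpha_j * beta_i). Collecting: alpha ∧ beta = (-1) dx ∧ dy.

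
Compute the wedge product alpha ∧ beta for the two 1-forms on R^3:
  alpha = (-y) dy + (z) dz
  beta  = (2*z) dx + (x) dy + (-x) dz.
alpha ∧ beta = (2*y*z) dx ∧ dy + (x*(y - z)) dy ∧ dz + (-2*z^2) dx ∧ dz

Distribute the wedge, using dx_i ∧ dx_j = -dx_j ∧ dx_i and dx_i ∧ dx_i = 0. For each pair (i, j) with i < j, the coefficient of dx_i ∧ dx_j in alpha ∧ beta is (alpha_i * beta_j - alpha_j * beta_i). Collecting: alpha ∧ beta = (2*y*z) dx ∧ dy + (x*(y - z)) dy ∧ dz + (-2*z^2) dx ∧ dz.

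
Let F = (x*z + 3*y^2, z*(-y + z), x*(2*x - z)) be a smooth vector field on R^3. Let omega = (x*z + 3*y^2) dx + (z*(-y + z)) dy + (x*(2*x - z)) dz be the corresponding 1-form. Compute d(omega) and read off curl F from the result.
d(omega) = (y - 2*z) dy ∧ dz + (-3*x + z) dz ∧ dx + (-6*y) dx ∧ dy; curl F = (y - 2*z, -3*x + z, -6*y)

d omega = sum_{i<j} (∂f_j/∂x_i - ∂f_i/∂x_j) dx_i ∧ dx_j. Under the identification (dy ∧ dz, dz ∧ dx, dx ∧ dy) ↔ (e_x, e_y, e_z), the coefficients are exactly the components of curl F. Compute:
  ∂R/∂y - ∂Q/∂z = (0) - (-y + 2*z) = y - 2*z
  ∂P/∂z - ∂R/∂x = (x) - (4*x - z) = -3*x + z
  ∂Q/∂x - ∂P/∂y = (0) - (6*y) = -6*y.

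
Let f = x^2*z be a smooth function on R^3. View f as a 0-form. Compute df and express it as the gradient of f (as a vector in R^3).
df = (2*x*z) dx + (0) dy + (x^2) dz; grad f = (2*x*z, 0, x^2)

For a 0-form f, d f = (∂f/∂x) dx + (∂f/∂y) dy + (∂f/∂z) dz. The components of the vector representation are exactly the entries of grad f in Cartesian coordinates:
  ∂f/∂x = 2*x*z
  ∂f/∂y = 0
  ∂f/∂z = x^2.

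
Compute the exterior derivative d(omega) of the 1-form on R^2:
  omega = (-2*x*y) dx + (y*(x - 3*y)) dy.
d(omega) = (2*x + y) dx ∧ dy

For a 1-form omega = sum_i f_i dx_i, the exterior derivative is
  d(omega) = sum_{i < j} (∂f_j/∂x_i - ∂f_i/∂x_j) dx_i ∧ dx_j.
  coefficient of dx ∧ dy: ∂f_2/∂x - ∂f_1/∂y = ∂(y*(x - 3*y))/∂x - ∂(-2*x*y)/∂y = 2*x + y
Assembling: d(omega) = (2*x + y) dx ∧ dy.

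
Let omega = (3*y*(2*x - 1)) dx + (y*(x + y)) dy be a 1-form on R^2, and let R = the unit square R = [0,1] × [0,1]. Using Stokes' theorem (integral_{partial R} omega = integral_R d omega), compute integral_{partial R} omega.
integral_(partial R) omega = 1/2

Stokes: integral_partial_R omega = integral_R d omega with d omega = (∂Q/∂x - ∂P/∂y) dx ∧ dy.
  ∂Q/∂x = y
  ∂P/∂y = 6*x - 3
  integrand = ∂Q/∂x - ∂P/∂y = -6*x + y + 3.
Integrating over R: integral_0^1 integral_0^1 (-6*x + y + 3) dx dy = 1/2.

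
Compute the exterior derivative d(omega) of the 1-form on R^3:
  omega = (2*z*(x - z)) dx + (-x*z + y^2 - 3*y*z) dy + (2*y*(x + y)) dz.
d(omega) = (-z) dx ∧ dy + (-2*x + 2*y + 4*z) dx ∧ dz + (3*x + 7*y) dy ∧ dz

For a 1-form omega = sum_i f_i dx_i, the exterior derivative is
  d(omega) = sum_{i < j} (∂f_j/∂x_i - ∂f_i/∂x_j) dx_i ∧ dx_j.
  coefficient of dx ∧ dy: ∂f_2/∂x - ∂f_1/∂y = ∂(-x*z + y^2 - 3*y*z)/∂x - ∂(2*z*(x - z))/∂y = -z
  coefficient of dx ∧ dz: ∂f_3/∂x - ∂f_1/∂z = ∂(2*y*(x + y))/∂x - ∂(2*z*(x - z))/∂z = -2*x + 2*y + 4*z
  coefficient of dy ∧ dz: ∂f_3/∂y - ∂f_2/∂z = ∂(2*y*(x + y))/∂y - ∂(-x*z + y^2 - 3*y*z)/∂z = 3*x + 7*y
Assembling: d(omega) = (-z) dx ∧ dy + (-2*x + 2*y + 4*z) dx ∧ dz + (3*x + 7*y) dy ∧ dz.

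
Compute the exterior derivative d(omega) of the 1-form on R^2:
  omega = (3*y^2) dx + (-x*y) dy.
d(omega) = (-7*y) dx ∧ dy

For a 1-form omega = sum_i f_i dx_i, the exterior derivative is
  d(omega) = sum_{i < j} (∂f_j/∂x_i - ∂f_i/∂x_j) dx_i ∧ dx_j.
  coefficient of dx ∧ dy: ∂f_2/∂x - ∂f_1/∂y = ∂(-x*y)/∂x - ∂(3*y^2)/∂y = -7*y
Assembling: d(omega) = (-7*y) dx ∧ dy.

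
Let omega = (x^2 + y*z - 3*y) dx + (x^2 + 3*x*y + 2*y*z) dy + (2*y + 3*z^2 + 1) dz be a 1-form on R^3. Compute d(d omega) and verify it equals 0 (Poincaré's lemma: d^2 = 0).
d(d omega) = 0

Step 1: d omega = sum_{i<j} (∂f_j/∂x_i - ∂f_i/∂x_j) dx_i ∧ dx_j:
  coeff of dx ∧ dy: 2*x + 3*y - z + 3
  coeff of dx ∧ dz: -y
  coeff of dy ∧ dz: 2 - 2*y
Step 2: Apply d again to each 2-form coefficient. The only possible 3-form in R^3 is dx ∧ dy ∧ dz, with coefficient
  ∂(coeff of dy∧dz)/∂x - ∂(coeff of dx∧dz)/∂y + ∂(coeff of dx∧dy)/∂z
  = ∂/∂x (2 - 2*y) - ∂/∂y (-y) + ∂/∂z (2*x + 3*y - z + 3).
Each of these terms simplifies to sums of mixed partials that cancel in pairs. The result is 0 (by equality of mixed partials for smooth functions — Schwarz / Clairaut).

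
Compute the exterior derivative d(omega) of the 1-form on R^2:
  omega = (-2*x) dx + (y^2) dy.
d(omega) = 0

For a 1-form omega = sum_i f_i dx_i, the exterior derivative is
  d(omega) = sum_{i < j} (∂f_j/∂x_i - ∂f_i/∂x_j) dx_i ∧ dx_j.

Assembling: d(omega) = 0.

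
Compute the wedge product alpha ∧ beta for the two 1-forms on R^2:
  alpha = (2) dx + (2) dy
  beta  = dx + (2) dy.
alpha ∧ beta = (2) dx ∧ dy

Distribute the wedge, using dx_i ∧ dx_j = -dx_j ∧ dx_i and dx_i ∧ dx_i = 0. For each pair (i, j) with i < j, the coefficient of dx_i ∧ dx_j in alpha ∧ beta is (alpha_i * beta_j - alpha_j * beta_i). Collecting: alpha ∧ beta = (2) dx ∧ dy.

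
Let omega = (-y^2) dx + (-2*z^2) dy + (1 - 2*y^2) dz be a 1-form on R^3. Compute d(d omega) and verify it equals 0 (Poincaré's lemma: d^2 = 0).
d(d omega) = 0

Step 1: d omega = sum_{i<j} (∂f_j/∂x_i - ∂f_i/∂x_j) dx_i ∧ dx_j:
  coeff of dx ∧ dy: 2*y
  coeff of dx ∧ dz: 0
  coeff of dy ∧ dz: -4*y + 4*z
Step 2: Apply d again to each 2-form coefficient. The only possible 3-form in R^3 is dx ∧ dy ∧ dz, with coefficient
  ∂(coeff of dy∧dz)/∂x - ∂(coeff of dx∧dz)/∂y + ∂(coeff of dx∧dy)/∂z
  = ∂/∂x (-4*y + 4*z) - ∂/∂y (0) + ∂/∂z (2*y).
Each of these terms simplifies to sums of mixed partials that cancel in pairs. The result is 0 (by equality of mixed partials for smooth functions — Schwarz / Clairaut).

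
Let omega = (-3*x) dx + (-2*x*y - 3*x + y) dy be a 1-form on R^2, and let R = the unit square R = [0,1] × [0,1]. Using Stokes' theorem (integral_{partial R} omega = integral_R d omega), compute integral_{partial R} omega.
integral_(partial R) omega = -4

Stokes: integral_partial_R omega = integral_R d omega with d omega = (∂Q/∂x - ∂P/∂y) dx ∧ dy.
  ∂Q/∂x = -2*y - 3
  ∂P/∂y = 0
  integrand = ∂Q/∂x - ∂P/∂y = -2*y - 3.
Integrating over R: integral_0^1 integral_0^1 (-2*y - 3) dx dy = -4.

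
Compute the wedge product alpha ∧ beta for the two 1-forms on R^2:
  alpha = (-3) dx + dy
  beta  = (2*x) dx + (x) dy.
alpha ∧ beta = (-5*x) dx ∧ dy

Distribute the wedge, using dx_i ∧ dx_j = -dx_j ∧ dx_i and dx_i ∧ dx_i = 0. For each pair (i, j) with i < j, the coefficient of dx_i ∧ dx_j in alpha ∧ beta is (alpha_i * beta_j - alpha_j * beta_i). Collecting: alpha ∧ beta = (-5*x) dx ∧ dy.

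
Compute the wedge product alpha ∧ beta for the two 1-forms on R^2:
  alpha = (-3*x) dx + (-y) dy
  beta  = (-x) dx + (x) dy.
alpha ∧ beta = (-x*(3*x + y)) dx ∧ dy

Distribute the wedge, using dx_i ∧ dx_j = -dx_j ∧ dx_i and dx_i ∧ dx_i = 0. For each pair (i, j) with i < j, the coefficient of dx_i ∧ dx_j in alpha ∧ beta is (alpha_i * beta_j - alpha_j * beta_i). Collecting: alpha ∧ beta = (-x*(3*x + y)) dx ∧ dy.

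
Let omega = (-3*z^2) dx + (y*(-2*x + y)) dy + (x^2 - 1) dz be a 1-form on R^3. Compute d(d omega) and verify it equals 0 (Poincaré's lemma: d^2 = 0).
d(d omega) = 0

Step 1: d omega = sum_{i<j} (∂f_j/∂x_i - ∂f_i/∂x_j) dx_i ∧ dx_j:
  coeff of dx ∧ dy: -2*y
  coeff of dx ∧ dz: 2*x + 6*z
  coeff of dy ∧ dz: 0
Step 2: Apply d again to each 2-form coefficient. The only possible 3-form in R^3 is dx ∧ dy ∧ dz, with coefficient
  ∂(coeff of dy∧dz)/∂x - ∂(coeff of dx∧dz)/∂y + ∂(coeff of dx∧dy)/∂z
  = ∂/∂x (0) - ∂/∂y (2*x + 6*z) + ∂/∂z (-2*y).
Each of these terms simplifies to sums of mixed partials that cancel in pairs. The result is 0 (by equality of mixed partials for smooth functions — Schwarz / Clairaut).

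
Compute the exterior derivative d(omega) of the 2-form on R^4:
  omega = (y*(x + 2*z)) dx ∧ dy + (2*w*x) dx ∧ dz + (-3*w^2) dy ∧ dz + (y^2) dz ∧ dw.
d(omega) = (2*y) dx ∧ dy ∧ dz + (2*x) dx ∧ dz ∧ dw + (-6*w + 2*y) dy ∧ dz ∧ dw

For a 2-form omega = sum_{i<j} g_{ij} dx_i ∧ dx_j, the exterior derivative is
  d(omega) = sum_{i<j} d(g_{ij}) ∧ dx_i ∧ dx_j = sum_{i<j, k} (∂g_{ij}/∂x_k) dx_k ∧ dx_i ∧ dx_j.
Expand each term, using dx_k ∧ dx_i ∧ dx_j = sgn(permutation) dx_{(a)} ∧ dx_{(b)} ∧ dx_{(c)} with (a < b < c) sorted:
  d(y*(x + 2*z)) includes (∂/∂z)(y*(x + 2*z)) dz = (2*y) dz, which multiplied by dx ∧ dy gives (2*y) dx ∧ dy ∧ dz
  d(2*w*x) includes (∂/∂w)(2*w*x) dw = (2*x) dw, which multiplied by dx ∧ dz gives (2*x) dx ∧ dz ∧ dw
  d(-3*w^2) includes (∂/∂w)(-3*w^2) dw = (-6*w) dw, which multiplied by dy ∧ dz gives (-6*w) dy ∧ dz ∧ dw
  d(y^2) includes (∂/∂y)(y^2) dy = (2*y) dy, which multiplied by dz ∧ dw gives (2*y) dy ∧ dz ∧ dw
Collecting like 3-forms: d(omega) = (2*y) dx ∧ dy ∧ dz + (2*x) dx ∧ dz ∧ dw + (-6*w + 2*y) dy ∧ dz ∧ dw.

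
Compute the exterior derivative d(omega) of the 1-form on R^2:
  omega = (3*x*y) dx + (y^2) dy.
d(omega) = (-3*x) dx ∧ dy

For a 1-form omega = sum_i f_i dx_i, the exterior derivative is
  d(omega) = sum_{i < j} (∂f_j/∂x_i - ∂f_i/∂x_j) dx_i ∧ dx_j.
  coefficient of dx ∧ dy: ∂f_2/∂x - ∂f_1/∂y = ∂(y^2)/∂x - ∂(3*x*y)/∂y = -3*x
Assembling: d(omega) = (-3*x) dx ∧ dy.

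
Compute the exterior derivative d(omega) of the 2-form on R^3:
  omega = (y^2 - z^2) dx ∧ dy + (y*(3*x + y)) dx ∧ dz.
d(omega) = (-3*x - 2*y - 2*z) dx ∧ dy ∧ dz

For a 2-form omega = sum_{i<j} g_{ij} dx_i ∧ dx_j, the exterior derivative is
  d(omega) = sum_{i<j} d(g_{ij}) ∧ dx_i ∧ dx_j = sum_{i<j, k} (∂g_{ij}/∂x_k) dx_k ∧ dx_i ∧ dx_j.
Expand each term, using dx_k ∧ dx_i ∧ dx_j = sgn(permutation) dx_{(a)} ∧ dx_{(b)} ∧ dx_{(c)} with (a < b < c) sorted:
  d(y^2 - z^2) includes (∂/∂z)(y^2 - z^2) dz = (-2*z) dz, which multiplied by dx ∧ dy gives (-2*z) dx ∧ dy ∧ dz
  d(y*(3*x + y)) includes (∂/∂y)(y*(3*x + y)) dy = (3*x + 2*y) dy, which multiplied by dx ∧ dz gives (-3*x - 2*y) dx ∧ dy ∧ dz
Collecting like 3-forms: d(omega) = (-3*x - 2*y - 2*z) dx ∧ dy ∧ dz.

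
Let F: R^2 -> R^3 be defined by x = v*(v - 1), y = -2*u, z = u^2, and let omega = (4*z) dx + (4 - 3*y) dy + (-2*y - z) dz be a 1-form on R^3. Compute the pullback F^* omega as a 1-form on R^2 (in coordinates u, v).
F^* omega = (-2*u^3 + 8*u^2 - 12*u - 8) du + (u^2*(8*v - 4)) dv

Using F^*(f dg) = (f ∘ F) d(g ∘ F), substitute each coordinate x_i by F_i(u, v) in f_i, and replace dx_i by d F_i = (∂F_i/∂u) du + (∂F_i/∂v) dv.
  For the x component: f_1(F) = 4*u^2; d F_1 = (0) du + (2*v - 1) dv
  For the y component: f_2(F) = 6*u + 4; d F_2 = (-2) du + (0) dv
  For the z component: f_3(F) = u*(4 - u); d F_3 = (2*u) du + (0) dv
Combining and collecting du, dv coefficients:
  coeff of du: -2*u^3 + 8*u^2 - 12*u - 8
  coeff of dv: u^2*(8*v - 4)
F^* omega = (-2*u^3 + 8*u^2 - 12*u - 8) du + (u^2*(8*v - 4)) dv.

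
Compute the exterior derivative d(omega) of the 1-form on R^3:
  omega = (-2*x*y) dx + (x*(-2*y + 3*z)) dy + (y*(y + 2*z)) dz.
d(omega) = (2*x - 2*y + 3*z) dx ∧ dy + (-3*x + 2*y + 2*z) dy ∧ dz

For a 1-form omega = sum_i f_i dx_i, the exterior derivative is
  d(omega) = sum_{i < j} (∂f_j/∂x_i - ∂f_i/∂x_j) dx_i ∧ dx_j.
  coefficient of dx ∧ dy: ∂f_2/∂x - ∂f_1/∂y = ∂(x*(-2*y + 3*z))/∂x - ∂(-2*x*y)/∂y = 2*x - 2*y + 3*z
  coefficient of dy ∧ dz: ∂f_3/∂y - ∂f_2/∂z = ∂(y*(y + 2*z))/∂y - ∂(x*(-2*y + 3*z))/∂z = -3*x + 2*y + 2*z
Assembling: d(omega) = (2*x - 2*y + 3*z) dx ∧ dy + (-3*x + 2*y + 2*z) dy ∧ dz.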